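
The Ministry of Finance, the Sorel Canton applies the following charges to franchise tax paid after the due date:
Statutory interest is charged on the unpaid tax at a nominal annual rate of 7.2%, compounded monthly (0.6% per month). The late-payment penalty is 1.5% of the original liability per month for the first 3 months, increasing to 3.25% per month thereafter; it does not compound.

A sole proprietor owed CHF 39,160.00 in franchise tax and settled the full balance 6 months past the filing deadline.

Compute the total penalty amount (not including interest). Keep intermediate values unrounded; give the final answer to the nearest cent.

CHF 5,580.30

Penalty, months 1–3: 3 × 1.5% × CHF 39,160.00 = CHF 1,762.20
Penalty, months 4–6: 3 × 3.25% × CHF 39,160.00 = CHF 3,818.10
Total penalty = CHF 1,762.20 + CHF 3,818.10 = CHF 5,580.30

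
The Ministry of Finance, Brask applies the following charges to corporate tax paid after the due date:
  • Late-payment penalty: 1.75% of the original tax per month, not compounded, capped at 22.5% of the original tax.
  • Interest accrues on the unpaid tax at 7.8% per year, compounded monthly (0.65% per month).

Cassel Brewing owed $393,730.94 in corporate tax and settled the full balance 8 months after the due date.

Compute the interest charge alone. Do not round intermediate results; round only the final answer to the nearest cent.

Interest: $393,730.94 × ((1 + 0.0065)^8 − 1) = $393,730.94 × 0.0531985… = $20,945.8972…

$20,945.90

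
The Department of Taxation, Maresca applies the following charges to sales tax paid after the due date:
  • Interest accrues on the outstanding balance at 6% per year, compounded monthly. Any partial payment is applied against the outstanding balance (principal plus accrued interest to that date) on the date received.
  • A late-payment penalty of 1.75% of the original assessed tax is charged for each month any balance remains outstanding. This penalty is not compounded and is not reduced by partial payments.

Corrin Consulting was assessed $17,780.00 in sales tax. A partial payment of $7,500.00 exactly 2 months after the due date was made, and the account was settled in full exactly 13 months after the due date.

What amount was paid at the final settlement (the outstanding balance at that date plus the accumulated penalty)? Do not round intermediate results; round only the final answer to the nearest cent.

$15,093.00

Monthly rate = 6% ÷ 12 = 0.5%
Balance at month 2: $17,780.0000 × (1 + 0.005)^2 = $17,958.2445
After $7,500.00 payment: $17,958.2445 − $7,500.00 = $10,458.2445
Balance at month 13: $10,458.2445 × (1 + 0.005)^11 = $11,048.0459…
Penalty: 13 × 1.75% × $17,780.00 = $4,044.95
Final settlement = outstanding balance + penalty = $11,048.0459… + $4,044.95 = $15,093.00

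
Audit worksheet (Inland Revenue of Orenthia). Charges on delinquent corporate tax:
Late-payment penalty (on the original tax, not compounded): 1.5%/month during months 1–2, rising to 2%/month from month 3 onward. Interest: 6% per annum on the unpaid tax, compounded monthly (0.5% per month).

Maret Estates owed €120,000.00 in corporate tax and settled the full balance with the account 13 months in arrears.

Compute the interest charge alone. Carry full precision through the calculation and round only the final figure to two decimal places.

Interest: €120,000.00 × ((1 + 0.005)^13 − 1) = €120,000.00 × 0.0669862… = €8,038.3441…

€8,038.34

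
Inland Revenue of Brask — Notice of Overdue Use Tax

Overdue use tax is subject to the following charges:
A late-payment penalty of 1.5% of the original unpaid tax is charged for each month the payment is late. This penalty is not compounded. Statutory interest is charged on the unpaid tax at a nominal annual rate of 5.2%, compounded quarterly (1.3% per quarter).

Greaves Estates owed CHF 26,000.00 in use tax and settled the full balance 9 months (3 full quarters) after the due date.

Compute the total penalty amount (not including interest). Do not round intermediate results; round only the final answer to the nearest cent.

CHF 3,510.00

Late-payment penalty: 9 × 1.5% × CHF 26,000.00 = CHF 3,510.00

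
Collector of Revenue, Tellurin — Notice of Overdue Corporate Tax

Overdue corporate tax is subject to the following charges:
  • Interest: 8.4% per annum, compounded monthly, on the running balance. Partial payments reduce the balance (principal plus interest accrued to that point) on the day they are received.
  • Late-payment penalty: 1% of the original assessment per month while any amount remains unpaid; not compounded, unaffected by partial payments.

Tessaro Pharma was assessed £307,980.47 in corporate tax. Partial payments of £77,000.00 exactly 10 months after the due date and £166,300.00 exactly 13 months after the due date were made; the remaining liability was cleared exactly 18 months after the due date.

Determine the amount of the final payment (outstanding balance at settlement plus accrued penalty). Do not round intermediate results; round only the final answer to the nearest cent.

Monthly rate = 8.4% ÷ 12 = 0.7%
Balance at month 10: £307,980.4700 × (1 + 0.007)^10 = £330,231.0329…
After £77,000.00 payment: £330,231.0329… − £77,000.00 = £253,231.0329…
Balance at month 13: £253,231.0329… × (1 + 0.007)^3 = £258,586.1964…
After £166,300.00 payment: £258,586.1964… − £166,300.00 = £92,286.1964…
Balance at month 18: £92,286.1964… × (1 + 0.007)^5 = £95,561.7512…
Penalty: 18 × 1% × £307,980.47 = £55,436.48…
Final settlement = outstanding balance + penalty = £95,561.7512… + £55,436.48… = £150,998.24

£150,998.24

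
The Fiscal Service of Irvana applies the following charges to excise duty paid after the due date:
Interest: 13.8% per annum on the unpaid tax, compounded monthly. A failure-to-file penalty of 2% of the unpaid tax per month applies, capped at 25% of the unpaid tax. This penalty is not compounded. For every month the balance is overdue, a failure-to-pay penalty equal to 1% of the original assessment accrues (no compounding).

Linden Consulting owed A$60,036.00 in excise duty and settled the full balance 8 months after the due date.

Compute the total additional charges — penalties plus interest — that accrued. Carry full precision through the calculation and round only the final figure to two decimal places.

Failure-to-file: 8 × 2% × A$60,036.00 = A$9,605.76 (under the 25% cap)
Failure-to-pay penalty: 8 × 1% × A$60,036.00 = A$4,802.88
Interest (13.8%/yr ÷ 12 = 1.15%/month): A$60,036.00 × ((1 + 0.0115)^8 − 1) = A$5,750.8127…
Penalties + interest = A$14,408.6400 + A$5,750.8127… = A$20,159.45

A$20,159.45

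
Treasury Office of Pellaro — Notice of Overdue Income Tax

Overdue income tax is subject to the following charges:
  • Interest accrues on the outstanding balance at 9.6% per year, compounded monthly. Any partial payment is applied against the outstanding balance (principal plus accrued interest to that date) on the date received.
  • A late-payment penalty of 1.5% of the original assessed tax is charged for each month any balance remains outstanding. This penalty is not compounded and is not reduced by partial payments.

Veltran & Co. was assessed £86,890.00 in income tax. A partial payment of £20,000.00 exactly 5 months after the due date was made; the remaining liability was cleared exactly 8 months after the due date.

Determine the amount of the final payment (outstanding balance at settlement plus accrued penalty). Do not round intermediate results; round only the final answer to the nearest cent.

Monthly rate = 9.6% ÷ 12 = 0.8%
Balance at month 5: £86,890.0000 × (1 + 0.008)^5 = £90,421.6563…
After £20,000.00 payment: £90,421.6563… − £20,000.00 = £70,421.6563…
Balance at month 8: £70,421.6563… × (1 + 0.008)^3 = £72,125.3330…
Penalty: 8 × 1.5% × £86,890.00 = £10,426.80
Final settlement = outstanding balance + penalty = £72,125.3330… + £10,426.80 = £82,552.13

£82,552.13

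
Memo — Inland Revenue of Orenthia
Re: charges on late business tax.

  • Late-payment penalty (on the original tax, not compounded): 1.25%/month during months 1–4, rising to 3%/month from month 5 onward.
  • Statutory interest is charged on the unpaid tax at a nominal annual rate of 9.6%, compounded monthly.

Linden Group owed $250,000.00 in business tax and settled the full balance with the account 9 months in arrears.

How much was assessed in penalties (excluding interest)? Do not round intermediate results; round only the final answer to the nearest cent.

$50,000.00

Penalty, months 1–4: 4 × 1.25% × $250,000.00 = $12,500.00
Penalty, months 5–9: 5 × 3% × $250,000.00 = $37,500.00
Total penalty = $12,500.00 + $37,500.00 = $50,000.00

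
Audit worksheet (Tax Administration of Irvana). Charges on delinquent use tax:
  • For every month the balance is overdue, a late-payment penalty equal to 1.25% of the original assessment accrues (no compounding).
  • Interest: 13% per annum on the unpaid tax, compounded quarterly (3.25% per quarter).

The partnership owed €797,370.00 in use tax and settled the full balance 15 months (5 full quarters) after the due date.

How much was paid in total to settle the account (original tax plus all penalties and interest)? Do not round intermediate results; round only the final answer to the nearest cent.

€1,085,149.92

Late-payment penalty: 15 × 1.25% × €797,370.00 = €149,506.88…
Interest: €797,370.00 × ((1 + 0.0325)^5 − 1) = €797,370.00 × 0.1734114… = €138,273.0447…
Total = €797,370.00 + €149,506.8750 + €138,273.0447… = €1,085,149.92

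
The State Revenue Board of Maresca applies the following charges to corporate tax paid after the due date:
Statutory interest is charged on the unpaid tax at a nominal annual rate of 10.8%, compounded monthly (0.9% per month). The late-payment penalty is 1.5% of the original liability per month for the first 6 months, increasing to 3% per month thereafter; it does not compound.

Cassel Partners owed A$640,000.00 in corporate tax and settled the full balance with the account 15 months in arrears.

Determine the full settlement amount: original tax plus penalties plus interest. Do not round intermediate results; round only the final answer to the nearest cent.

Penalty, months 1–6: 6 × 1.5% × A$640,000.00 = A$57,600.00
Penalty, months 7–15: 9 × 3% × A$640,000.00 = A$172,800.00
Interest: A$640,000.00 × ((1 + 0.009)^15 − 1) = A$640,000.00 × 0.1438458… = A$92,061.3317…
Total = A$640,000.00 + A$230,400.0000 + A$92,061.3317… = A$962,461.33

A$962,461.33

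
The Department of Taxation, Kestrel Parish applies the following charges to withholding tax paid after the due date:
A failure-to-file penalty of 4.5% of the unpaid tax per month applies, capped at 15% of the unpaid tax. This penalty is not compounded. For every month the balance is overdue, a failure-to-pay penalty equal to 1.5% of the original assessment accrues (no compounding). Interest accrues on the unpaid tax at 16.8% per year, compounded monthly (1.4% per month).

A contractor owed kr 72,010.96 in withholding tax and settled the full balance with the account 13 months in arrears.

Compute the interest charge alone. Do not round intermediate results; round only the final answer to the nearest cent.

Interest: kr 72,010.96 × ((1 + 0.014)^13 − 1) = kr 72,010.96 × 0.1981010… = kr 14,265.4401…

kr 14,265.44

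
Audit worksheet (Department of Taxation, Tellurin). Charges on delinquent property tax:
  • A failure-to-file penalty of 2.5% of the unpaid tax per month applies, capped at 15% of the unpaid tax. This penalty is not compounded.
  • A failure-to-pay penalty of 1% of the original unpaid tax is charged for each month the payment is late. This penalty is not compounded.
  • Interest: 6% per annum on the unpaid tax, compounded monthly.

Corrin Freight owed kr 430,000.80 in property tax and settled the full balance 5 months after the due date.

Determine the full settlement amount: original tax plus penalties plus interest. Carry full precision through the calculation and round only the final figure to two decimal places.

kr 516,109.00

Failure-to-file: 5 × 2.5% × kr 430,000.80 = kr 53,750.10 (under the 15% cap)
Failure-to-pay penalty: 5 × 1% × kr 430,000.80 = kr 21,500.04
Interest (6%/yr ÷ 12 = 0.5%/month): kr 430,000.80 × ((1 + 0.005)^5 − 1) = kr 10,858.0590…
Total = kr 430,000.80 + kr 75,250.1400 + kr 10,858.0590… = kr 516,109.00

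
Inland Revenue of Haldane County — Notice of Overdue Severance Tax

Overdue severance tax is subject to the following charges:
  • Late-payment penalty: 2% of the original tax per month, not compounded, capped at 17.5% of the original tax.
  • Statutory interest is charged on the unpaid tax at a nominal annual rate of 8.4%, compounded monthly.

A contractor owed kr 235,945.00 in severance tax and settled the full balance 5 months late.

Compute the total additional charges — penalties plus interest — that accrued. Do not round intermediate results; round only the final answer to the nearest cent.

kr 31,969.00

Penalty: 5 × 2% × kr 235,945.00 = kr 23,594.50 (below the 17.5% cap of kr 41,290.38…)
Interest (8.4%/yr ÷ 12 = 0.7%/month): kr 235,945.00 × ((1 + 0.007)^5 − 1) = kr 8,374.5002…
Penalties + interest = kr 23,594.5000 + kr 8,374.5002… = kr 31,969.00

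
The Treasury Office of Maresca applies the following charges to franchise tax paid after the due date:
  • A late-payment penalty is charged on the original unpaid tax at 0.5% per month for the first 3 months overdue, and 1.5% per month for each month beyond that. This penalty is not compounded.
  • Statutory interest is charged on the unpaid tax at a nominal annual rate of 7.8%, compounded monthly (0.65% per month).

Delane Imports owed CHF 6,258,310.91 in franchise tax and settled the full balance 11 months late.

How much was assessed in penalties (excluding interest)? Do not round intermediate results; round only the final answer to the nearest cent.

Penalty, months 1–3: 3 × 0.5% × CHF 6,258,310.91 = CHF 93,874.66…
Penalty, months 4–11: 8 × 1.5% × CHF 6,258,310.91 = CHF 750,997.31…
Total penalty = CHF 93,874.66… + CHF 750,997.31… = CHF 844,871.97

CHF 844,871.97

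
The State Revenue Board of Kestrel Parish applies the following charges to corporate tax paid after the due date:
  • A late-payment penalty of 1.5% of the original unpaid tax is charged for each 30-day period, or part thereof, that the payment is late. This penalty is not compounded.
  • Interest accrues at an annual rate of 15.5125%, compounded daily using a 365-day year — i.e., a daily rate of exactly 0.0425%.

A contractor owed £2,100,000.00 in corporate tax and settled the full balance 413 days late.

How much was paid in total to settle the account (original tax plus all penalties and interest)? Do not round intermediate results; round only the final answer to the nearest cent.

Penalty periods: ⌈413/30⌉ = 14; penalty = 14 × 1.5% × £2,100,000.00 = £441,000.00
Interest: £2,100,000.00 × ((1 + 0.000425)^413 − 1) = £2,100,000.00 × 0.19182734… = £402,837.4199…
Total = £2,100,000.00 + £441,000.0000 + £402,837.4199… = £2,943,837.42

£2,943,837.42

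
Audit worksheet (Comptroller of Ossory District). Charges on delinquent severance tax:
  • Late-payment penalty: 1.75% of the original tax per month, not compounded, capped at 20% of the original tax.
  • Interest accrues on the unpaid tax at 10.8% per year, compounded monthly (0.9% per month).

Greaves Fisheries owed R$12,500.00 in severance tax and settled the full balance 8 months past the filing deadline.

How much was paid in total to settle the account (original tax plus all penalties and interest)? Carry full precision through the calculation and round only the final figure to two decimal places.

R$15,178.87

Penalty: 8 × 1.75% × R$12,500.00 = R$1,750.00 (below the 20% cap of R$2,500.00)
Interest: R$12,500.00 × ((1 + 0.009)^8 − 1) = R$12,500.00 × 0.0743093… = R$928.8661…
Total = R$12,500.00 + R$1,750.0000 + R$928.8661… = R$15,178.87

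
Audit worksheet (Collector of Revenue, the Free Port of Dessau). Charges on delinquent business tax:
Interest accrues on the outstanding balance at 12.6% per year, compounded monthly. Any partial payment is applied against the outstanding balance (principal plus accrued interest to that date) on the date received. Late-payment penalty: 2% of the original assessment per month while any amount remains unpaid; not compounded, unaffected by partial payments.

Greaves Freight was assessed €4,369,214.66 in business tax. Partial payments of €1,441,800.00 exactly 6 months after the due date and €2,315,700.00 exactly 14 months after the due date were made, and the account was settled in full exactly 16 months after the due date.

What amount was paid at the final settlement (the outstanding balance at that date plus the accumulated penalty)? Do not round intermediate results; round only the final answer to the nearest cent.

Monthly rate = 12.6% ÷ 12 = 1.05%
Balance at month 6: €4,369,214.6600 × (1 + 0.0105)^6 = €4,651,802.7305…
After €1,441,800.00 payment: €4,651,802.7305… − €1,441,800.00 = €3,210,002.7305…
Balance at month 14: €3,210,002.7305… × (1 + 0.0105)^8 = €3,489,763.0875…
After €2,315,700.00 payment: €3,489,763.0875… − €2,315,700.00 = €1,174,063.0875…
Balance at month 16: €1,174,063.0875… × (1 + 0.0105)^2 = €1,198,847.8528…
Penalty: 16 × 2% × €4,369,214.66 = €1,398,148.69…
Final settlement = outstanding balance + penalty = €1,198,847.8528… + €1,398,148.69… = €2,596,996.54

€2,596,996.54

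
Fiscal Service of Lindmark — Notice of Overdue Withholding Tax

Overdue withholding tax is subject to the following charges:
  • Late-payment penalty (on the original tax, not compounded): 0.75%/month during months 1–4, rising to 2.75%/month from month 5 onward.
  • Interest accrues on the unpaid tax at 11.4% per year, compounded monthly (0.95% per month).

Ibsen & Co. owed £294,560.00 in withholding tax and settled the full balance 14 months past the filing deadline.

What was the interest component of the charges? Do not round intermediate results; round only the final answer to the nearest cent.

Interest: £294,560.00 × ((1 + 0.0095)^14 − 1) = £294,560.00 × 0.1415331… = £41,690.0031…

£41,690.00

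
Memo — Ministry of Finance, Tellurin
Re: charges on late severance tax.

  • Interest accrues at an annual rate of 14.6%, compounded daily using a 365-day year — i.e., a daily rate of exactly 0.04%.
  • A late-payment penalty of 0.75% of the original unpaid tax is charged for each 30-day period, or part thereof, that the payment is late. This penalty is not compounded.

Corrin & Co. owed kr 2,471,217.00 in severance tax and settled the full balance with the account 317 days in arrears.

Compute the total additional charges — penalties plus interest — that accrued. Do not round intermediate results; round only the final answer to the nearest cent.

kr 537,888.00

Penalty periods: ⌈317/30⌉ = 11; penalty = 11 × 0.75% × kr 2,471,217.00 = kr 203,875.40…
Interest: kr 2,471,217.00 × ((1 + 0.0004)^317 − 1) = kr 2,471,217.00 × 0.13516118… = kr 334,012.5976…
Penalties + interest = kr 203,875.4025 + kr 334,012.5976… = kr 537,888.00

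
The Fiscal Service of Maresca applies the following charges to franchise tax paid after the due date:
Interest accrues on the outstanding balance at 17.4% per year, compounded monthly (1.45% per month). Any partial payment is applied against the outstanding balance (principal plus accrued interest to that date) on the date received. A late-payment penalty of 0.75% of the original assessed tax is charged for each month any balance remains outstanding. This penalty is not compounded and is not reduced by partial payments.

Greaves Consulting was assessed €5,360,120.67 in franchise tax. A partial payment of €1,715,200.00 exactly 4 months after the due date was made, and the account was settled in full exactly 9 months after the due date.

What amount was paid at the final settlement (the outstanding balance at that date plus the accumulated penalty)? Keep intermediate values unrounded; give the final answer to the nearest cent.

€4,620,187.37

Balance at month 4: €5,360,120.6700 × (1 + 0.0145)^4 = €5,677,835.0620…
After €1,715,200.00 payment: €5,677,835.0620… − €1,715,200.00 = €3,962,635.0620…
Balance at month 9: €3,962,635.0620… × (1 + 0.0145)^5 = €4,258,379.2285…
Penalty: 9 × 0.75% × €5,360,120.67 = €361,808.15…
Final settlement = outstanding balance + penalty = €4,258,379.2285… + €361,808.15… = €4,620,187.37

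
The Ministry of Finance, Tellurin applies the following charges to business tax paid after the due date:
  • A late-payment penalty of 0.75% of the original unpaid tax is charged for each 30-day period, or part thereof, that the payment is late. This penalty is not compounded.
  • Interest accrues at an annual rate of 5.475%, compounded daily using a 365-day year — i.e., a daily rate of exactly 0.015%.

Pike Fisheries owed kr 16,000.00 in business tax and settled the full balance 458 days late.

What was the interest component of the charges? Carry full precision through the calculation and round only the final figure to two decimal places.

Interest: kr 16,000.00 × ((1 + 0.00015)^458 − 1) = kr 16,000.00 × 0.07110931… = kr 1,137.7489…

kr 1,137.75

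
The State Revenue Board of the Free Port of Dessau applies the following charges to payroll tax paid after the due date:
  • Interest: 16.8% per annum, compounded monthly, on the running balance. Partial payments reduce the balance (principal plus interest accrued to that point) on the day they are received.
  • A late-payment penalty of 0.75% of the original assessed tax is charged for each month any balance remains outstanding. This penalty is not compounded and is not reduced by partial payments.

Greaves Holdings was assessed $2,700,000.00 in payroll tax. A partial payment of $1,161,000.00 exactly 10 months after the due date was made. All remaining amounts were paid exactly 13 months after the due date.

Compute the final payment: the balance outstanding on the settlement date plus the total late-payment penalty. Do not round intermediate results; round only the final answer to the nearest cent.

$2,287,674.73

Monthly rate = 16.8% ÷ 12 = 1.4%
Balance at month 10: $2,700,000.0000 × (1 + 0.014)^10 = $3,102,725.2081…
After $1,161,000.00 payment: $3,102,725.2081… − $1,161,000.00 = $1,941,725.2081…
Balance at month 13: $1,941,725.2081… × (1 + 0.014)^3 = $2,024,424.7294…
Penalty: 13 × 0.75% × $2,700,000.00 = $263,250.00
Final settlement = outstanding balance + penalty = $2,024,424.7294… + $263,250.00 = $2,287,674.73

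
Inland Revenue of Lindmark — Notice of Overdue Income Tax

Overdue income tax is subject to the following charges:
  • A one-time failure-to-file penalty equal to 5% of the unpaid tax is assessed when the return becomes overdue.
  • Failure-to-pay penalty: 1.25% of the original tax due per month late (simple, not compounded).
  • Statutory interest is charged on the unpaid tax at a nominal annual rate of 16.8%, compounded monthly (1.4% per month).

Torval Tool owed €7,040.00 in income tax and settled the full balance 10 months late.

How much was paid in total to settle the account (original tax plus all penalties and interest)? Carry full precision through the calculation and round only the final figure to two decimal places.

Failure-to-file penalty: 5% × €7,040.00 = €352.00
Failure-to-pay penalty = 1.25% × €7,040.00 × 10 mo = €880.00
Interest: €7,040.00 × ((1 + 0.014)^10 − 1) = €7,040.00 × 0.1491575… = €1,050.0687…
Total = €7,040.00 + €1,232.0000 + €1,050.0687… = €9,322.07

€9,322.07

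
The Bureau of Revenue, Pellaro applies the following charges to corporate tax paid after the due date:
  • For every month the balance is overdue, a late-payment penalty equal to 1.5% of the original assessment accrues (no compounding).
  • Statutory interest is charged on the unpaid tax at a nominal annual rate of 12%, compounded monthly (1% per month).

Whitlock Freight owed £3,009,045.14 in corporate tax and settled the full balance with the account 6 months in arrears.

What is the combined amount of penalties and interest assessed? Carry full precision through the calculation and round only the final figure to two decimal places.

Late-payment penalty: 6 × 1.5% × £3,009,045.14 = £270,814.06…
Interest: £3,009,045.14 × ((1 + 0.01)^6 − 1) = £3,009,045.14 × 0.0615202… = £185,116.9102…
Penalties + interest = £270,814.0626 + £185,116.9102… = £455,930.97

£455,930.97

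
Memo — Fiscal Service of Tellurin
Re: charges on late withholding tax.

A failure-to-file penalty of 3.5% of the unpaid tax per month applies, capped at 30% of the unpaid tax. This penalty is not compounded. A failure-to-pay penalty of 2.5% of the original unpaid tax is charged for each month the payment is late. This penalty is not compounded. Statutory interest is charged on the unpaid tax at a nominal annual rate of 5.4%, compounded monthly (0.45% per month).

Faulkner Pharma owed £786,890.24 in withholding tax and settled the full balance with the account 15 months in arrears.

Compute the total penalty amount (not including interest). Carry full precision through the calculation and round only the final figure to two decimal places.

£531,150.91

Failure-to-file: 15 × 3.5% × £786,890.24 = £413,117.38…, capped at 30% × £786,890.24 = £236,067.07…
Failure-to-pay penalty: 15 × 2.5% × £786,890.24 = £295,083.84
Total penalty = £236,067.07… + £295,083.84 = £531,150.91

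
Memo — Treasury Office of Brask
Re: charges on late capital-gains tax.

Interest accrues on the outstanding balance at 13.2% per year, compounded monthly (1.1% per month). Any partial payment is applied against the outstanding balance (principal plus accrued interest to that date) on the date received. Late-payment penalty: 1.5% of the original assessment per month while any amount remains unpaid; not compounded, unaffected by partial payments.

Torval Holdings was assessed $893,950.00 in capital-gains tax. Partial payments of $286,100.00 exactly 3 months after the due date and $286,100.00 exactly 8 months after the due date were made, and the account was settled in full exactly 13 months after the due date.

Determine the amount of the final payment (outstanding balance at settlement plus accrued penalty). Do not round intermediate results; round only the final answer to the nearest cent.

$583,531.13

Balance at month 3: $893,950.0000 × (1 + 0.011)^3 = $923,776.0437…
After $286,100.00 payment: $923,776.0437… − $286,100.00 = $637,676.0437…
Balance at month 8: $637,676.0437… × (1 + 0.011)^5 = $673,528.3484…
After $286,100.00 payment: $673,528.3484… − $286,100.00 = $387,428.3484…
Balance at month 13: $387,428.3484… × (1 + 0.011)^5 = $409,210.8809…
Penalty: 13 × 1.5% × $893,950.00 = $174,320.25
Final settlement = outstanding balance + penalty = $409,210.8809… + $174,320.25 = $583,531.13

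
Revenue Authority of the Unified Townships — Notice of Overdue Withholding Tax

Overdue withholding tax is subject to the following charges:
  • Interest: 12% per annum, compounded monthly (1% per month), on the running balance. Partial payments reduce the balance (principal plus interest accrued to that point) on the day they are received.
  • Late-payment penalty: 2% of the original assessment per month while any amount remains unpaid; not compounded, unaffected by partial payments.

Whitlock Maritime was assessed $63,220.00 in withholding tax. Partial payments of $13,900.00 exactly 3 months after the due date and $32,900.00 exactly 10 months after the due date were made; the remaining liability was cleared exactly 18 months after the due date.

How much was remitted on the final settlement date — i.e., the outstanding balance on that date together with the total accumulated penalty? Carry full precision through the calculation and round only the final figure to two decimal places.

Balance at month 3: $63,220.0000 × (1 + 0.01)^3 = $65,135.6292…
After $13,900.00 payment: $65,135.6292… − $13,900.00 = $51,235.6292…
Balance at month 10: $51,235.6292… × (1 + 0.01)^7 = $54,931.5294…
After $32,900.00 payment: $54,931.5294… − $32,900.00 = $22,031.5294…
Balance at month 18: $22,031.5294… × (1 + 0.01)^8 = $23,856.9893…
Penalty: 18 × 2% × $63,220.00 = $22,759.20
Final settlement = outstanding balance + penalty = $23,856.9893… + $22,759.20 = $46,616.19

$46,616.19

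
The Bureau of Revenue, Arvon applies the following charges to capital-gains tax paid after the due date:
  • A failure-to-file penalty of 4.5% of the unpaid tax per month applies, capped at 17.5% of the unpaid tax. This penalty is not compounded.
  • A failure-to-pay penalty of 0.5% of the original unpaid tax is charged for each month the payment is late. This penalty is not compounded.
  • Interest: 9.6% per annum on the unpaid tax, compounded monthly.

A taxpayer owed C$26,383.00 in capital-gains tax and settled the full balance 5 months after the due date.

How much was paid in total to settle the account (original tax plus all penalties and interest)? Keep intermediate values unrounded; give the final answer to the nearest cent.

C$32,731.94

Failure-to-file: 5 × 4.5% × C$26,383.00 = C$5,936.18…, capped at 17.5% × C$26,383.00 = C$4,617.03…
Failure-to-pay penalty = 0.5% × C$26,383.00 × 5 mo = C$659.58…
Interest (9.6%/yr ÷ 12 = 0.8%/month): C$26,383.00 × ((1 + 0.008)^5 − 1) = C$1,072.3407…
Total = C$26,383.00 + C$5,276.6000 + C$1,072.3407… = C$32,731.94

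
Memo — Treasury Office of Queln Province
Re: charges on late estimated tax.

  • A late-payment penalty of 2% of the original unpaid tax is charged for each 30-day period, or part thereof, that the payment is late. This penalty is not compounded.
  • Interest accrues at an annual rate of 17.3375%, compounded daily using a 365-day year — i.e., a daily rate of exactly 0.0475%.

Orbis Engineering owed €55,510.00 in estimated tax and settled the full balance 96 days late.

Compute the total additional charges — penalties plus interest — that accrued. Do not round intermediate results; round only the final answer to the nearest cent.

€7,030.03

Penalty periods: ⌈96/30⌉ = 4; penalty = 4 × 2% × €55,510.00 = €4,440.80
Interest: €55,510.00 × ((1 + 0.000475)^96 − 1) = €55,510.00 × 0.04664433… = €2,589.2269…
Penalties + interest = €4,440.8000 + €2,589.2269… = €7,030.03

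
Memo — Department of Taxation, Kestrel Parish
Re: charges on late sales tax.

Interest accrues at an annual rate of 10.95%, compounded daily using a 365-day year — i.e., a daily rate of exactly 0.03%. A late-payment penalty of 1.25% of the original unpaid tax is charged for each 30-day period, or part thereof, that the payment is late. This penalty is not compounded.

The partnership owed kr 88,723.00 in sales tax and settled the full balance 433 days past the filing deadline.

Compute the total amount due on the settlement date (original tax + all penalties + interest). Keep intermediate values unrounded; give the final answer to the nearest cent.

kr 117,663.76

Penalty periods: ⌈433/30⌉ = 15; penalty = 15 × 1.25% × kr 88,723.00 = kr 16,635.56…
Interest: kr 88,723.00 × ((1 + 0.0003)^433 − 1) = kr 88,723.00 × 0.13869232… = kr 12,305.1990…
Total = kr 88,723.00 + kr 16,635.5625 + kr 12,305.1990… = kr 117,663.76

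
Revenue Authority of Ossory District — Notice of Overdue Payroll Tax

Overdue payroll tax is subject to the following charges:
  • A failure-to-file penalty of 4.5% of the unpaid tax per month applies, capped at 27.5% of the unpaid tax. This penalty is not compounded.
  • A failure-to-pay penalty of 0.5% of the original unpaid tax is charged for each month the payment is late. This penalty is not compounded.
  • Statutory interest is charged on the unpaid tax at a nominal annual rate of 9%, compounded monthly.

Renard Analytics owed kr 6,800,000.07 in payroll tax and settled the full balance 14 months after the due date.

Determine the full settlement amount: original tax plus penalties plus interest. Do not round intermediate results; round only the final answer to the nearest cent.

Failure-to-file: 14 × 4.5% × kr 6,800,000.07 = kr 4,284,000.04…, capped at 27.5% × kr 6,800,000.07 = kr 1,870,000.02…
Failure-to-pay penalty: 14 × 0.5% × kr 6,800,000.07 = kr 476,000.00…
Interest (9%/yr ÷ 12 = 0.75%/month): kr 6,800,000.07 × ((1 + 0.0075)^14 − 1) = kr 749,873.5966…
Total = kr 6,800,000.07 + kr 2,346,000.0242… + kr 749,873.5966… = kr 9,895,873.69

kr 9,895,873.69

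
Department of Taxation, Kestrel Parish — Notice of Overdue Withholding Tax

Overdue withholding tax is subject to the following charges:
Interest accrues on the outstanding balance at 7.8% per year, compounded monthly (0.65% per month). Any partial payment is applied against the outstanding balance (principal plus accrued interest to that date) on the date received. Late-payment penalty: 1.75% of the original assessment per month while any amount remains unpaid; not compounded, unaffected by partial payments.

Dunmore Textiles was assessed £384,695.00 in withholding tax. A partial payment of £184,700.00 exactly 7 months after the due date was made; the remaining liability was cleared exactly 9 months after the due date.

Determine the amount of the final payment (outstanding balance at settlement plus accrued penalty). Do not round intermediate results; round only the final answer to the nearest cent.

£281,274.30

Balance at month 7: £384,695.0000 × (1 + 0.0065)^7 = £402,543.6649…
After £184,700.00 payment: £402,543.6649… − £184,700.00 = £217,843.6649…
Balance at month 9: £217,843.6649… × (1 + 0.0065)^2 = £220,684.8364…
Penalty: 9 × 1.75% × £384,695.00 = £60,589.46…
Final settlement = outstanding balance + penalty = £220,684.8364… + £60,589.46… = £281,274.30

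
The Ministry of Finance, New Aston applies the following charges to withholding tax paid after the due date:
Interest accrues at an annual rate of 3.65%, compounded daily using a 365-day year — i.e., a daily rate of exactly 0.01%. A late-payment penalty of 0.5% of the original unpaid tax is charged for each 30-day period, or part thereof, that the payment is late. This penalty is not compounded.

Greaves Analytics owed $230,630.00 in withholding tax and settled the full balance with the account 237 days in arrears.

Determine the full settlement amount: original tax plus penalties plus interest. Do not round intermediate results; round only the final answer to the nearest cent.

$245,386.14

Penalty periods: ⌈237/30⌉ = 8; penalty = 8 × 0.5% × $230,630.00 = $9,225.20
Interest: $230,630.00 × ((1 + 0.0001)^237 − 1) = $230,630.00 × 0.02398186… = $5,530.9372…
Total = $230,630.00 + $9,225.2000 + $5,530.9372… = $245,386.14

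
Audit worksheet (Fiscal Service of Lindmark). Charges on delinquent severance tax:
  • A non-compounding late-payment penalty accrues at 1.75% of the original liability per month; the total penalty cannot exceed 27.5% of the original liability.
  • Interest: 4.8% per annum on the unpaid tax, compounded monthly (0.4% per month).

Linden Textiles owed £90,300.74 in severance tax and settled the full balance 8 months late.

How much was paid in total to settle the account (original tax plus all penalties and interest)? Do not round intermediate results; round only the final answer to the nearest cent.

Penalty: 8 × 1.75% × £90,300.74 = £12,642.10… (below the 27.5% cap of £24,832.70…)
Interest: £90,300.74 × ((1 + 0.004)^8 − 1) = £90,300.74 × 0.0324516… = £2,930.4037…
Total = £90,300.74 + £12,642.1036 + £2,930.4037… = £105,873.25

£105,873.25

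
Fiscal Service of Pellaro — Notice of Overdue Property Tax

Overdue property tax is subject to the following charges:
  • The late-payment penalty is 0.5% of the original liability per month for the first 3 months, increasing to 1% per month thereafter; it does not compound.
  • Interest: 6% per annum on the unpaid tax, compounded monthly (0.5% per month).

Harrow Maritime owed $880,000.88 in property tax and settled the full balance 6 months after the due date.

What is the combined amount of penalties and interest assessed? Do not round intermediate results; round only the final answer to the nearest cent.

$66,332.27

Penalty, months 1–3: 3 × 0.5% × $880,000.88 = $13,200.01…
Penalty, months 4–6: 3 × 1% × $880,000.88 = $26,400.03…
Interest: $880,000.88 × ((1 + 0.005)^6 − 1) = $880,000.88 × 0.0303775… = $26,732.2350…
Penalties + interest = $39,600.0396 + $26,732.2350… = $66,332.27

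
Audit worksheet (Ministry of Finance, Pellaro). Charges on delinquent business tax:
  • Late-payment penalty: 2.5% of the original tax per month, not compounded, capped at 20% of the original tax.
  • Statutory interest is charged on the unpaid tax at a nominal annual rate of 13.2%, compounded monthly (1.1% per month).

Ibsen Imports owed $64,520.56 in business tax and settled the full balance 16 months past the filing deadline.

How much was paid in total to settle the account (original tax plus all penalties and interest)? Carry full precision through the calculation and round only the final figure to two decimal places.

$89,766.99

Penalty (uncapped): 16 × 2.5% × $64,520.56 = $25,808.22…; cap = 20% × $64,520.56 = $12,904.11… → penalty = $12,904.11…
Interest: $64,520.56 × ((1 + 0.011)^16 − 1) = $64,520.56 × 0.1912927… = $12,342.3137…
Total = $64,520.56 + $12,904.1120 + $12,342.3137… = $89,766.99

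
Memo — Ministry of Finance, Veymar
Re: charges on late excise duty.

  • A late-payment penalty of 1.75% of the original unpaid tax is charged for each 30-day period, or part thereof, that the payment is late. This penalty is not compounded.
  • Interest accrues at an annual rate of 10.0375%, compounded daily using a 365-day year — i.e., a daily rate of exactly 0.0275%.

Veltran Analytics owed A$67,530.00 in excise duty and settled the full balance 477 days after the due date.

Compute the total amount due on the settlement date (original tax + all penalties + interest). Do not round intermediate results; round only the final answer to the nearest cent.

Penalty periods: ⌈477/30⌉ = 16; penalty = 16 × 1.75% × A$67,530.00 = A$18,908.40
Interest: A$67,530.00 × ((1 + 0.000275)^477 − 1) = A$67,530.00 × 0.14014673… = A$9,464.1088…
Total = A$67,530.00 + A$18,908.4000 + A$9,464.1088… = A$95,902.51

A$95,902.51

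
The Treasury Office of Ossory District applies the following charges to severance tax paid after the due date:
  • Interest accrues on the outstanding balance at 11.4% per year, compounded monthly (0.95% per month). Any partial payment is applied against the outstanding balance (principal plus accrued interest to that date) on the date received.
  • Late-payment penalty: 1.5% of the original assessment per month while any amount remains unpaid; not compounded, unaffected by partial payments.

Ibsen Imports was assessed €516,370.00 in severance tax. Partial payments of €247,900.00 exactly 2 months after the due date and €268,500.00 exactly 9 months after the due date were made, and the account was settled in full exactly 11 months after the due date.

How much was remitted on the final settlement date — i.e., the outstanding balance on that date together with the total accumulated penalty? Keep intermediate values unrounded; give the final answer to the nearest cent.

€114,624.58

Balance at month 2: €516,370.0000 × (1 + 0.0095)^2 = €526,227.6324…
After €247,900.00 payment: €526,227.6324… − €247,900.00 = €278,327.6324…
Balance at month 9: €278,327.6324… × (1 + 0.0095)^7 = €297,372.3523…
After €268,500.00 payment: €297,372.3523… − €268,500.00 = €28,872.3523…
Balance at month 11: €28,872.3523… × (1 + 0.0095)^2 = €29,423.5327…
Penalty: 11 × 1.5% × €516,370.00 = €85,201.05
Final settlement = outstanding balance + penalty = €29,423.5327… + €85,201.05 = €114,624.58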